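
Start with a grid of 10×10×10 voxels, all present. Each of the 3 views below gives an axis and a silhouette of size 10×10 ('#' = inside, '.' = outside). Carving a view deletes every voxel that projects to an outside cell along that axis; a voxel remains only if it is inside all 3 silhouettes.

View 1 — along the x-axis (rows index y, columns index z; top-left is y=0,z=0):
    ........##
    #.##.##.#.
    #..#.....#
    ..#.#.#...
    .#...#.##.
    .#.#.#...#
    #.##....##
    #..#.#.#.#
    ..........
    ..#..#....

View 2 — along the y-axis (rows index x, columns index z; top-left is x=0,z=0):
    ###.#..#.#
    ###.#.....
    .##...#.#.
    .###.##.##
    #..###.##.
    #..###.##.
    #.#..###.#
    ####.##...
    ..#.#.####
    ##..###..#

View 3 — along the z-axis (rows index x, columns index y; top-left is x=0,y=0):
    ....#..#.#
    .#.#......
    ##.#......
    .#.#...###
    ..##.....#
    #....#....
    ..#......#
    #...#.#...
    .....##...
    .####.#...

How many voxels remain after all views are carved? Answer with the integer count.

59 voxels

before carving: 1000 voxels (10×10×10)
step 1: project along x, AND mask (34/100) → |grid| = 340
step 2: project along y, AND mask (57/100) → |grid| = 191
step 3: project along z, AND mask (30/100) → |grid| = 59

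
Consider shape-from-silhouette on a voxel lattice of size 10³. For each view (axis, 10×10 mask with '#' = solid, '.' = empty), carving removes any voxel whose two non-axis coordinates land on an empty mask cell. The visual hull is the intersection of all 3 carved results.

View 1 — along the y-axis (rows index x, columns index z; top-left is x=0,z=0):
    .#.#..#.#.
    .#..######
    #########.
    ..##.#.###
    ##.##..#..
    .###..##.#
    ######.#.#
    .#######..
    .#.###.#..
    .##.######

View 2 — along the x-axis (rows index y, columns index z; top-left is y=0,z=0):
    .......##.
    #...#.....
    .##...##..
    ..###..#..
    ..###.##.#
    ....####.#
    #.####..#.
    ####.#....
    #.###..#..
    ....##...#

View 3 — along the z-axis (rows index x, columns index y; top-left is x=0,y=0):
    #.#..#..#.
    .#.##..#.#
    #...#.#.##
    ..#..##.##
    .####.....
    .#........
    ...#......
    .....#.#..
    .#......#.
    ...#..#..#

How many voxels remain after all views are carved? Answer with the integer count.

before carving: 1000 voxels (10×10×10)
V1 y: intersect with XZ mask (65 set) -- 650 left
V2 x: intersect with YZ mask (42 set) -- 280 left
V3 z: intersect with XY mask (32 set) -- 87 left

87 voxels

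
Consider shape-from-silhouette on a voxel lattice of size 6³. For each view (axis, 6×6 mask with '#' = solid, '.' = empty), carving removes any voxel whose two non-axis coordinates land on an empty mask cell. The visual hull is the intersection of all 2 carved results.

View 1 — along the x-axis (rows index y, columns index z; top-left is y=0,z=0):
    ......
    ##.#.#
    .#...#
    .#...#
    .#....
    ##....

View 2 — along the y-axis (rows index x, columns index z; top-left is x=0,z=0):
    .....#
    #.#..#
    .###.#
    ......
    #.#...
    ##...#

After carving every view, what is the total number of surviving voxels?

remaining voxels: 29

full grid |V| = 216
carve view 1 (along x, YZ-mask fill 11/36): 66 voxels remain
carve view 2 (along y, XZ-mask fill 13/36): 29 voxels remain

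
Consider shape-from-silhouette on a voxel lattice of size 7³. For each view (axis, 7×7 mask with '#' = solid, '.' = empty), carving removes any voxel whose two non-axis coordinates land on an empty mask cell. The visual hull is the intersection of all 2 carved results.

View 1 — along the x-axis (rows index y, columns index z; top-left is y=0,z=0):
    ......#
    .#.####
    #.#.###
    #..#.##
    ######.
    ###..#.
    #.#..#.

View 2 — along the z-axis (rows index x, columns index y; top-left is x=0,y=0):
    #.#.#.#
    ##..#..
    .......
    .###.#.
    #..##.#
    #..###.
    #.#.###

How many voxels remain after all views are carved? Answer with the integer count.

remaining voxels: 93

full grid |V| = 343
  1. axis=0 (YZ plane), |mask|=28  ⇒  voxels=196
  2. axis=2 (XY plane), |mask|=24  ⇒  voxels=93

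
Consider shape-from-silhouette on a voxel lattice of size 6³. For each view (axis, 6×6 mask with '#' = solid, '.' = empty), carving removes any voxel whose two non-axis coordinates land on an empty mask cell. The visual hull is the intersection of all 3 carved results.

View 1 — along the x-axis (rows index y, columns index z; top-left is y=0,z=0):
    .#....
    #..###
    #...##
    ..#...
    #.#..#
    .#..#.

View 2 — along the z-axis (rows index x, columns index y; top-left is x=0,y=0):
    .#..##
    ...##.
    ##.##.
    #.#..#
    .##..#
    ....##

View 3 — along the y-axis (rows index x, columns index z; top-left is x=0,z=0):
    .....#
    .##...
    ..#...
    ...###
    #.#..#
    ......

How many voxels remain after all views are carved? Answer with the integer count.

13 voxels

before carving: 216 voxels (6×6×6)
  1. axis=0 (YZ plane), |mask|=14  ⇒  voxels=84
  2. axis=2 (XY plane), |mask|=17  ⇒  voxels=42
  3. axis=1 (XZ plane), |mask|=10  ⇒  voxels=13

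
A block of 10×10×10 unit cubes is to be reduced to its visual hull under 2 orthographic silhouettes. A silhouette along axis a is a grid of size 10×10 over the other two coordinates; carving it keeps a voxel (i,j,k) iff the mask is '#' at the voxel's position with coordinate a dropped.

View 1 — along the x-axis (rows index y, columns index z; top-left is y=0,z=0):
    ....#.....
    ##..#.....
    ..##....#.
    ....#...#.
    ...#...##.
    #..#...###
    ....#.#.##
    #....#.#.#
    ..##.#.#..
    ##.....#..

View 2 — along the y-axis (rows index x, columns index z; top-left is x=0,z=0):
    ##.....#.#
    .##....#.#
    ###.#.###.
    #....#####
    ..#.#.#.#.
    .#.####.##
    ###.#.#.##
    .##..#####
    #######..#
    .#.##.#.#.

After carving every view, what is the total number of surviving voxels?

voxel count = 181

initial block: 10^3 = 1000
step 1: project along x, AND mask (32/100) → |grid| = 320
step 2: project along y, AND mask (59/100) → |grid| = 181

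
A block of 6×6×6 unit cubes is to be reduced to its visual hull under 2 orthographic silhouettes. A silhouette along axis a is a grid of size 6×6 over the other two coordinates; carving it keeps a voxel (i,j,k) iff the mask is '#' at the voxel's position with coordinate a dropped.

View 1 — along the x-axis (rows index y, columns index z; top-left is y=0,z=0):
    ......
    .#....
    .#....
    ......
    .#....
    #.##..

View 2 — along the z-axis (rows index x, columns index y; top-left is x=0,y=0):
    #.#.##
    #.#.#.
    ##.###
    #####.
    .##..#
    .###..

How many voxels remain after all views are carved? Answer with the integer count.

full grid |V| = 216
after view 1 [x-axis, 6 of 36 cells solid] → remaining = 36
after view 2 [z-axis, 23 of 36 cells solid] → remaining = 22

22 voxels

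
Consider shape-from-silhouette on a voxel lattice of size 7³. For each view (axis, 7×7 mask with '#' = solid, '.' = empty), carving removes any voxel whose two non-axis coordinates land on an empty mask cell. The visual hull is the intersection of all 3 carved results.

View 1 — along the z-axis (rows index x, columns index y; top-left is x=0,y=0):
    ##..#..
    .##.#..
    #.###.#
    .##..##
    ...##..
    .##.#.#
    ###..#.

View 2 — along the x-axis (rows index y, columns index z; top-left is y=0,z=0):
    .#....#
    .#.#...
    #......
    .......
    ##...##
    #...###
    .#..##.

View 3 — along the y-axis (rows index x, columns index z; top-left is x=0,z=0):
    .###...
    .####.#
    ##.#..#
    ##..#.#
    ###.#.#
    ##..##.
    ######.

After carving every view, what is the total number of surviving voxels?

full grid |V| = 343
after view 1 [z-axis, 25 of 49 cells solid] → remaining = 175
after view 2 [x-axis, 16 of 49 cells solid] → remaining = 58
after view 3 [y-axis, 31 of 49 cells solid] → remaining = 40

40 voxels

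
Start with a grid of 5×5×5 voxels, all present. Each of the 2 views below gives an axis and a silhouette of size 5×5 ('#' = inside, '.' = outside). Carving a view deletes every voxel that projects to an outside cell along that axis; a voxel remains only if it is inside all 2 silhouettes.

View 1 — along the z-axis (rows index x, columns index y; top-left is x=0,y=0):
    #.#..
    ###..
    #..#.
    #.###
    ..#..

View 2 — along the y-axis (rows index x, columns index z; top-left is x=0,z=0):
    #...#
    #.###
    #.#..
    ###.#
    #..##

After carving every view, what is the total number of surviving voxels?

full grid |V| = 125
carve view 1 (along z, XY-mask fill 12/25): 60 voxels remain
carve view 2 (along y, XZ-mask fill 15/25): 39 voxels remain

remaining voxels: 39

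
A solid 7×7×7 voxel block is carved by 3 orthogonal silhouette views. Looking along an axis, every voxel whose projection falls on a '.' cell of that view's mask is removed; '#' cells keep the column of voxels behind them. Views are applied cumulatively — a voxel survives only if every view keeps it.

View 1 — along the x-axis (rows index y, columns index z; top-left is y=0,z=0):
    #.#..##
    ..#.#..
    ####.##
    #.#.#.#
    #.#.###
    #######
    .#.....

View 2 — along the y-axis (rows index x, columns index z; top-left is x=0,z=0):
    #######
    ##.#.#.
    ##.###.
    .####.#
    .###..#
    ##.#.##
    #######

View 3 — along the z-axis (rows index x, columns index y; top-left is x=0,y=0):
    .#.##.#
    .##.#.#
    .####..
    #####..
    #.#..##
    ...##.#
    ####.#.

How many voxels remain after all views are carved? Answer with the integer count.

before carving: 343 voxels (7×7×7)
carve view 1 (along x, YZ-mask fill 29/49): 203 voxels remain
carve view 2 (along y, XZ-mask fill 37/49): 145 voxels remain
carve view 3 (along z, XY-mask fill 29/49): 83 voxels remain

|visual hull| = 83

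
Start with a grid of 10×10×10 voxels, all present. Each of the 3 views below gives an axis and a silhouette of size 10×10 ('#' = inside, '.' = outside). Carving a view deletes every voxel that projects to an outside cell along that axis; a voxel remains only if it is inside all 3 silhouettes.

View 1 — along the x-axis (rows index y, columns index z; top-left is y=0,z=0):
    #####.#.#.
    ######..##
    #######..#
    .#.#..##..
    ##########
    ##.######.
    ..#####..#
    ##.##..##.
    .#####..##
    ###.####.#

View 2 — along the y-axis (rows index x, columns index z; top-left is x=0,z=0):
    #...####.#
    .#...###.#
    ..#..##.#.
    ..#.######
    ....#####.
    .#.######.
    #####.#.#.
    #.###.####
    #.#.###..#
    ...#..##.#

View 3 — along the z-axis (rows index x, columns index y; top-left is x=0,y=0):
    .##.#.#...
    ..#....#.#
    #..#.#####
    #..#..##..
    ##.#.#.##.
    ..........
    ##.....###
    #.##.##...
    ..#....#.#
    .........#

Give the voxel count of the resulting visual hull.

voxel count = 151

start: 10×10×10 = 1000 voxels
[1] x-view keeps 72 columns → grid now 720
[2] y-view keeps 59 columns → grid now 415
[3] z-view keeps 38 columns → grid now 151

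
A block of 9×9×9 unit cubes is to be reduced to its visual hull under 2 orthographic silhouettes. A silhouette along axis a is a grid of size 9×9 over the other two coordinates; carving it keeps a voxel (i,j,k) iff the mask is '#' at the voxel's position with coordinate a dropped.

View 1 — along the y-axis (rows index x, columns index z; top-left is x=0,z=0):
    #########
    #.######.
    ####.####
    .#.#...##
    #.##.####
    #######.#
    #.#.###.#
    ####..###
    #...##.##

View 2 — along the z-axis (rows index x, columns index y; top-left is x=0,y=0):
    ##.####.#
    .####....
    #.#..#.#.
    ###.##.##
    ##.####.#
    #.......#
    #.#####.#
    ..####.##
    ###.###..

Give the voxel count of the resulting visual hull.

voxel count = 330

full grid |V| = 729
step 1: project along y, AND mask (61/81) → |grid| = 549
step 2: project along z, AND mask (50/81) → |grid| = 330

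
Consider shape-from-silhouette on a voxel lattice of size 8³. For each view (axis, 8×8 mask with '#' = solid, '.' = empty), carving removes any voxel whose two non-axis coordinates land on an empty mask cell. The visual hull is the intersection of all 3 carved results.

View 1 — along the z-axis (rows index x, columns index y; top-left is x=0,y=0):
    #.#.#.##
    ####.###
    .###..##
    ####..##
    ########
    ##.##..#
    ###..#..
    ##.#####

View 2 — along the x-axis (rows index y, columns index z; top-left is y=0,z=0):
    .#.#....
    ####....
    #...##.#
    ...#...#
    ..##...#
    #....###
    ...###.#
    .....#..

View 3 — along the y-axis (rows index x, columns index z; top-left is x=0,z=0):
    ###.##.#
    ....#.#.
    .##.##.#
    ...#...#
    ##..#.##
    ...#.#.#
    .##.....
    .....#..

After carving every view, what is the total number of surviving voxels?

remaining voxels: 57

full grid |V| = 512
  1. axis=2 (XY plane), |mask|=47  ⇒  voxels=376
  2. axis=0 (YZ plane), |mask|=24  ⇒  voxels=137
  3. axis=1 (XZ plane), |mask|=26  ⇒  voxels=57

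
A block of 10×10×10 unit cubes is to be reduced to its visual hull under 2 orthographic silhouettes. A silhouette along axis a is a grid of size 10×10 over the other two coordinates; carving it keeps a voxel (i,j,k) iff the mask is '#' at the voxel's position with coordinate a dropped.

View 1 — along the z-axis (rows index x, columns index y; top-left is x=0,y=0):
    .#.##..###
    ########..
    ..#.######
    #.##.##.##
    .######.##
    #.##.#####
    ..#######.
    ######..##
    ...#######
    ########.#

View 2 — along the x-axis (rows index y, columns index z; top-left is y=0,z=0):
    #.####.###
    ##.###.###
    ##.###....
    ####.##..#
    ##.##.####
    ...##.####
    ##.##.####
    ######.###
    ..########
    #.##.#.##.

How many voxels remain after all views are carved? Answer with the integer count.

initial block: 10^3 = 1000
V1 z: intersect with XY mask (75 set) -- 750 left
V2 x: intersect with YZ mask (73 set) -- 540 left

remaining voxels: 540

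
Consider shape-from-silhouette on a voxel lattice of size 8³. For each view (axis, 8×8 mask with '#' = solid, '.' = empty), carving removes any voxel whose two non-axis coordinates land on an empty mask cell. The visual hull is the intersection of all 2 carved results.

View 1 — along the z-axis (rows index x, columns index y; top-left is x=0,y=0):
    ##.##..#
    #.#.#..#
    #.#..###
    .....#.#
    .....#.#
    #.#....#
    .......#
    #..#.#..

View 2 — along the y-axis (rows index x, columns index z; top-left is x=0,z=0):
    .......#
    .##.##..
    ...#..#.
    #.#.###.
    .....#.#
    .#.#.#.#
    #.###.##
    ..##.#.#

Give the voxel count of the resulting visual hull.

voxel count = 75

initial block: 8^3 = 512
[1] z-view keeps 25 columns → grid now 200
[2] y-view keeps 28 columns → grid now 75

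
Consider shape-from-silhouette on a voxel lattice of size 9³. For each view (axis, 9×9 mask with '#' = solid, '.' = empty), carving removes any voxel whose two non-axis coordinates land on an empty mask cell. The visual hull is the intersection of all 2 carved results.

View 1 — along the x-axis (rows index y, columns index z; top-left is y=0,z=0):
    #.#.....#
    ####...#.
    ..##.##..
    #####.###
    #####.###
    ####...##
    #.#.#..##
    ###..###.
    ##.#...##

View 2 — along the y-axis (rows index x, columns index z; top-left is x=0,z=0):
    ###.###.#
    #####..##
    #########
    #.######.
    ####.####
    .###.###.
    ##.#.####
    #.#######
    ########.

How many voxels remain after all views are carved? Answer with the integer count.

before carving: 729 voxels (9×9×9)
step 1: project along x, AND mask (50/81) → |grid| = 450
step 2: project along y, AND mask (67/81) → |grid| = 376

|visual hull| = 376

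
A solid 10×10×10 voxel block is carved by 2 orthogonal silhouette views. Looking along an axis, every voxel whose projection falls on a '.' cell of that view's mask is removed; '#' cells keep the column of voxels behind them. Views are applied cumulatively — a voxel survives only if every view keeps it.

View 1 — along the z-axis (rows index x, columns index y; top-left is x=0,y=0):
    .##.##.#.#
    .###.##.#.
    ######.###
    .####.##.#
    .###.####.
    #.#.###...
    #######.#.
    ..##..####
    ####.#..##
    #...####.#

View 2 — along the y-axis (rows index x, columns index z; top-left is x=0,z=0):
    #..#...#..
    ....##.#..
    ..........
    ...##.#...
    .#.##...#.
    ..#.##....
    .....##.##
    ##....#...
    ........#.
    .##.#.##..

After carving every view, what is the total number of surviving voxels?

voxel count = 187

before carving: 1000 voxels (10×10×10)
V1 z: intersect with XY mask (67 set) -- 670 left
V2 y: intersect with XZ mask (29 set) -- 187 left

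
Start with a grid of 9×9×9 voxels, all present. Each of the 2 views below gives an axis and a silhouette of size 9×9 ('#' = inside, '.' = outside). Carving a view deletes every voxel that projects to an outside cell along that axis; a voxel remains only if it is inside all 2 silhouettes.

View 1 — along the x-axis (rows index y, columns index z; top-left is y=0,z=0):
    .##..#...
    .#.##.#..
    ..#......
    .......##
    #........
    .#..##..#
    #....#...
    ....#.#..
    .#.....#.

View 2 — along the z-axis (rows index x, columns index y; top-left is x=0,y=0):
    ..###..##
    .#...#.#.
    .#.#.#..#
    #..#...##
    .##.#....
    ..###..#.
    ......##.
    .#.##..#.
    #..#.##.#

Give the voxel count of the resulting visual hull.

voxel count = 77

full grid |V| = 729
carve view 1 (along x, YZ-mask fill 21/81): 189 voxels remain
carve view 2 (along z, XY-mask fill 34/81): 77 voxels remain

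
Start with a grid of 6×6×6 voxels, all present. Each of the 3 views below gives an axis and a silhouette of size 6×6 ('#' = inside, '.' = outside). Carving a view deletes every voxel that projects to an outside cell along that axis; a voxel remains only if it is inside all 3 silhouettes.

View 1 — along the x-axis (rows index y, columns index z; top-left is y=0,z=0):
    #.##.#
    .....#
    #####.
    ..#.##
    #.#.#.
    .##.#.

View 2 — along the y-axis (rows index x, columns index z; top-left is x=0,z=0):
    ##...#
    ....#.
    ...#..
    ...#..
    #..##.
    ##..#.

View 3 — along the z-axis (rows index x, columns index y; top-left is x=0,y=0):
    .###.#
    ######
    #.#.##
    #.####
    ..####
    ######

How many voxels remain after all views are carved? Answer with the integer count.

start: 6×6×6 = 216 voxels
after view 1 [x-axis, 19 of 36 cells solid] → remaining = 114
after view 2 [y-axis, 12 of 36 cells solid] → remaining = 34
after view 3 [z-axis, 29 of 36 cells solid] → remaining = 29

|visual hull| = 29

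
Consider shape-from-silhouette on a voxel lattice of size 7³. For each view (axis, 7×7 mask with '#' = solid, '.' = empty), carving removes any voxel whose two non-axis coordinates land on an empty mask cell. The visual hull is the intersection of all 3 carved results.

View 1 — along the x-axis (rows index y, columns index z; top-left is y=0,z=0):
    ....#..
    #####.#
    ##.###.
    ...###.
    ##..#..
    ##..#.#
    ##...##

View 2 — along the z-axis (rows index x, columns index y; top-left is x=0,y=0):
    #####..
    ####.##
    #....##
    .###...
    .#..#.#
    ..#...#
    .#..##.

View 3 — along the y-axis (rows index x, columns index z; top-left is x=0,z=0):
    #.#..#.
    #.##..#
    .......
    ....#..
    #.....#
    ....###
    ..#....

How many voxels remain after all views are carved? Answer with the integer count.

start: 7×7×7 = 343 voxels
step 1: project along x, AND mask (26/49) → |grid| = 182
step 2: project along z, AND mask (25/49) → |grid| = 99
step 3: project along y, AND mask (14/49) → |grid| = 30

remaining voxels: 30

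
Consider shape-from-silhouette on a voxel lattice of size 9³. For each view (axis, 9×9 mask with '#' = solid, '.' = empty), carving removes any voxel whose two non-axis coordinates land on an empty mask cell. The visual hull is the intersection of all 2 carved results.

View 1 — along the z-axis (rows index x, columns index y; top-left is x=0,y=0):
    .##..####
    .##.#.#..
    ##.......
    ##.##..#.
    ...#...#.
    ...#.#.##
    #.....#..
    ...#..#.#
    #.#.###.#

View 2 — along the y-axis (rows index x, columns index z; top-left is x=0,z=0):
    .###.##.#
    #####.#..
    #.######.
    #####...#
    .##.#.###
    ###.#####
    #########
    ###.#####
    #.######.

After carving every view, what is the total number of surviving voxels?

full grid |V| = 729
V1 z: intersect with XY mask (34 set) -- 306 left
V2 y: intersect with XZ mask (63 set) -- 232 left

voxel count = 232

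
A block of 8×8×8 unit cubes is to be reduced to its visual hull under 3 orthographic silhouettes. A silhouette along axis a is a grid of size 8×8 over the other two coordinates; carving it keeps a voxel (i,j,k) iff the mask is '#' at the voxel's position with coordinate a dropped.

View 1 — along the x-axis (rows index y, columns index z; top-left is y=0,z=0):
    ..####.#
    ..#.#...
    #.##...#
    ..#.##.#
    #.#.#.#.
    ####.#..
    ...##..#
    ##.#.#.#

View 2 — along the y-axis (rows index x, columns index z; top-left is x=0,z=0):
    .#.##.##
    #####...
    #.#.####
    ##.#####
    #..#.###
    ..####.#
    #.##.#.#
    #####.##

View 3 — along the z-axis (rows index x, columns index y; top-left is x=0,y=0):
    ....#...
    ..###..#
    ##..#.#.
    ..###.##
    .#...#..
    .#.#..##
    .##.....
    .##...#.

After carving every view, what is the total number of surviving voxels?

initial block: 8^3 = 512
after view 1 [x-axis, 32 of 64 cells solid] → remaining = 256
after view 2 [y-axis, 45 of 64 cells solid] → remaining = 187
after view 3 [z-axis, 25 of 64 cells solid] → remaining = 71

voxel count = 71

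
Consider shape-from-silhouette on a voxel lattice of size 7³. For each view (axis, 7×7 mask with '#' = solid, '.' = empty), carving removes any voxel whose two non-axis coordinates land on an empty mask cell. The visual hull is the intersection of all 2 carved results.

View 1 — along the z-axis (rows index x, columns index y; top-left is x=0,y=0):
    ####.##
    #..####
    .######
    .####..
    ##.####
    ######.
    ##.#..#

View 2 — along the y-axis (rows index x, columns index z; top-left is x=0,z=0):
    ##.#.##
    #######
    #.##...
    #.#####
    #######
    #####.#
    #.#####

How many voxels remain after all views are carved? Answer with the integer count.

start: 7×7×7 = 343 voxels
[1] z-view keeps 37 columns → grid now 259
[2] y-view keeps 40 columns → grid now 209

|visual hull| = 209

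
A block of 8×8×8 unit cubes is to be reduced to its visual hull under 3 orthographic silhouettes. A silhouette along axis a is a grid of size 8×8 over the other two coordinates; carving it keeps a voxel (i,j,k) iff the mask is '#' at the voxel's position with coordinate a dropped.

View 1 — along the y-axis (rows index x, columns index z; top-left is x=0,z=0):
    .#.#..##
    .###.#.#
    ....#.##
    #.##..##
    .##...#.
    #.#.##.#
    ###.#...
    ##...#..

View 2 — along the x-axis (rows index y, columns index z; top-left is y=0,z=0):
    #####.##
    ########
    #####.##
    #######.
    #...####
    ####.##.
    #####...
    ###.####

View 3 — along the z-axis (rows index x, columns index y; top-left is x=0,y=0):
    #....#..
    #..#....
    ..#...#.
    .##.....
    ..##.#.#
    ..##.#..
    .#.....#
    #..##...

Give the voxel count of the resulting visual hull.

voxel count = 67

full grid |V| = 512
after view 1 [y-axis, 32 of 64 cells solid] → remaining = 256
after view 2 [x-axis, 52 of 64 cells solid] → remaining = 209
after view 3 [z-axis, 20 of 64 cells solid] → remaining = 67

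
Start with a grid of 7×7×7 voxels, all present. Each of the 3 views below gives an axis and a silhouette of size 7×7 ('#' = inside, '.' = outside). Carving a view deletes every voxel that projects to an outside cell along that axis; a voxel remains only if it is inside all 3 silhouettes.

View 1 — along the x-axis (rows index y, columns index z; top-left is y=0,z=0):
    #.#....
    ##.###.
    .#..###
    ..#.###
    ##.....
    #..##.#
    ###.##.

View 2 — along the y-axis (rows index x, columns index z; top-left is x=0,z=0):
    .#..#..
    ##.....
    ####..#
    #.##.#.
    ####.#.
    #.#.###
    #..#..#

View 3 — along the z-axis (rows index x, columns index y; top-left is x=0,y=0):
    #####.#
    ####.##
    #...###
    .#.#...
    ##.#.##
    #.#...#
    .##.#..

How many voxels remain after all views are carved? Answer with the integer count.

initial block: 7^3 = 343
[1] x-view keeps 26 columns → grid now 182
[2] y-view keeps 26 columns → grid now 97
[3] z-view keeps 29 columns → grid now 57

57 voxels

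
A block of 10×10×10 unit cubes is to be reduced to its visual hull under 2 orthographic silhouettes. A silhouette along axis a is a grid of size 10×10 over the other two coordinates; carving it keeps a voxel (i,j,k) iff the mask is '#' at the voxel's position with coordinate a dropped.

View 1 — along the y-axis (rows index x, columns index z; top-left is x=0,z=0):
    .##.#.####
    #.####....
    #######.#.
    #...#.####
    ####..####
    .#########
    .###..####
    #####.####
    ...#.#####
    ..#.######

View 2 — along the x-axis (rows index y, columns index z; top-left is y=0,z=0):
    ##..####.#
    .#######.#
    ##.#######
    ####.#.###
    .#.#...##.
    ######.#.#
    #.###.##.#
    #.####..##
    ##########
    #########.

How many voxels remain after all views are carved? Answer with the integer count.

voxel count = 547

before carving: 1000 voxels (10×10×10)
after view 1 [y-axis, 72 of 100 cells solid] → remaining = 720
after view 2 [x-axis, 77 of 100 cells solid] → remaining = 547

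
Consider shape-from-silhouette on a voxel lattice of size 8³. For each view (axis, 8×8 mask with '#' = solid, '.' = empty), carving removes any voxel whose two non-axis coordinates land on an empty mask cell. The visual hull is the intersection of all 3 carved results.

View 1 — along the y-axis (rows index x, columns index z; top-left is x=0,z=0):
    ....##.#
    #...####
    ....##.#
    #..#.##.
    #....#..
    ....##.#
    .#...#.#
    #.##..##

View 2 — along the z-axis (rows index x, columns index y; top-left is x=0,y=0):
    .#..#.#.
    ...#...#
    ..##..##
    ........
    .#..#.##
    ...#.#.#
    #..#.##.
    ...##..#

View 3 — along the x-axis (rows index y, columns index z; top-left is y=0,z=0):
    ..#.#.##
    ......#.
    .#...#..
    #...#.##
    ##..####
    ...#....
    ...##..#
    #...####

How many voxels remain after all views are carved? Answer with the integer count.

start: 8×8×8 = 512 voxels
  1. axis=1 (XZ plane), |mask|=28  ⇒  voxels=224
  2. axis=2 (XY plane), |mask|=23  ⇒  voxels=75
  3. axis=0 (YZ plane), |mask|=26  ⇒  voxels=43

43 voxels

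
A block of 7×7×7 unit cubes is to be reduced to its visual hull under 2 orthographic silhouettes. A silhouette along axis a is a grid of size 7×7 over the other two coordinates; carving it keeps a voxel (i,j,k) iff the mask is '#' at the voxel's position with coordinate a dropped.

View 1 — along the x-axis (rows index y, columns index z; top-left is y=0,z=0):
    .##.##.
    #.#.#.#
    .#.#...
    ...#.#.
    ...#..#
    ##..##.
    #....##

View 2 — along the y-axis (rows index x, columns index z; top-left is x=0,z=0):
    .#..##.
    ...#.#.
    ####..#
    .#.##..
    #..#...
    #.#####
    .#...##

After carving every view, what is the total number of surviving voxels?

full grid |V| = 343
after view 1 [x-axis, 21 of 49 cells solid] → remaining = 147
after view 2 [y-axis, 24 of 49 cells solid] → remaining = 74

|visual hull| = 74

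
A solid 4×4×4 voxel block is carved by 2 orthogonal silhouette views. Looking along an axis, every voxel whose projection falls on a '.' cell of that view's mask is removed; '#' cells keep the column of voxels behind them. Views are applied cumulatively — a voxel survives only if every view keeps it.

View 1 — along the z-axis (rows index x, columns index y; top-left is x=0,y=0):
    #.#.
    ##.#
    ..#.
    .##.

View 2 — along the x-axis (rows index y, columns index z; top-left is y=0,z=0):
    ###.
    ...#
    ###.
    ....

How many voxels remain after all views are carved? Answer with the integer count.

|visual hull| = 17

before carving: 64 voxels (4×4×4)
carve view 1 (along z, XY-mask fill 8/16): 32 voxels remain
carve view 2 (along x, YZ-mask fill 7/16): 17 voxels remain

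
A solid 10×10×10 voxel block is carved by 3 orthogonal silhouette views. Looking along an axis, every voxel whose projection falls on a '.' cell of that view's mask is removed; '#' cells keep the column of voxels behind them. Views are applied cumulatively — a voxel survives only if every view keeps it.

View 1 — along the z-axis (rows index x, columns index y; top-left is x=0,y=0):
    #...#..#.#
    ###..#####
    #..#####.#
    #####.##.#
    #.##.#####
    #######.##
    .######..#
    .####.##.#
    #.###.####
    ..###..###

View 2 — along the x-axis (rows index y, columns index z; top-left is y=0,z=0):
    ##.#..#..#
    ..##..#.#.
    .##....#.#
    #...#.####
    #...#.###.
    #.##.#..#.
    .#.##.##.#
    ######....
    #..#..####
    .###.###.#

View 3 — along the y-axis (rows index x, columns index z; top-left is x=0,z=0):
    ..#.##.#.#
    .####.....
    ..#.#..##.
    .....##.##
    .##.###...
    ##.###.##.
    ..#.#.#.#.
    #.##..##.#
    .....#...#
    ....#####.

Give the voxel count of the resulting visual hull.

full grid |V| = 1000
[1] z-view keeps 72 columns → grid now 720
[2] x-view keeps 54 columns → grid now 396
[3] y-view keeps 46 columns → grid now 176

voxel count = 176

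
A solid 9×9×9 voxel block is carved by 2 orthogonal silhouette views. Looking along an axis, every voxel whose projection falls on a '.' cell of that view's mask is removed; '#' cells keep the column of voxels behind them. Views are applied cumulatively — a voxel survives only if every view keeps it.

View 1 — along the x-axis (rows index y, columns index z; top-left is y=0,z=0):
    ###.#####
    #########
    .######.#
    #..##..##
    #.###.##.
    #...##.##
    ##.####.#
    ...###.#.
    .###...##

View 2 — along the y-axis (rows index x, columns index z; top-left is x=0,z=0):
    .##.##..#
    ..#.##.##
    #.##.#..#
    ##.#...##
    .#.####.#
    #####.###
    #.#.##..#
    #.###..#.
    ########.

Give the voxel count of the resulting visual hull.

full grid |V| = 729
[1] x-view keeps 56 columns → grid now 504
[2] y-view keeps 52 columns → grid now 329

|visual hull| = 329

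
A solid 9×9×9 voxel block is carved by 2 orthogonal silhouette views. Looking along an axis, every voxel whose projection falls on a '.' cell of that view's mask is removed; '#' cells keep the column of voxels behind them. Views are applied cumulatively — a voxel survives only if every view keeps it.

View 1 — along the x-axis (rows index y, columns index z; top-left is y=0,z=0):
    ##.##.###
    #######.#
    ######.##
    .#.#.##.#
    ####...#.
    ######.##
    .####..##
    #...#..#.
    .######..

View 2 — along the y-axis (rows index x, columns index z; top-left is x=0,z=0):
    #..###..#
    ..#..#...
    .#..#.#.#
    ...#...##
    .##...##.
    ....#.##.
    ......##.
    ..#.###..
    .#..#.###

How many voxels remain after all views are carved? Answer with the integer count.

before carving: 729 voxels (9×9×9)
[1] x-view keeps 56 columns → grid now 504
[2] y-view keeps 32 columns → grid now 192

|visual hull| = 192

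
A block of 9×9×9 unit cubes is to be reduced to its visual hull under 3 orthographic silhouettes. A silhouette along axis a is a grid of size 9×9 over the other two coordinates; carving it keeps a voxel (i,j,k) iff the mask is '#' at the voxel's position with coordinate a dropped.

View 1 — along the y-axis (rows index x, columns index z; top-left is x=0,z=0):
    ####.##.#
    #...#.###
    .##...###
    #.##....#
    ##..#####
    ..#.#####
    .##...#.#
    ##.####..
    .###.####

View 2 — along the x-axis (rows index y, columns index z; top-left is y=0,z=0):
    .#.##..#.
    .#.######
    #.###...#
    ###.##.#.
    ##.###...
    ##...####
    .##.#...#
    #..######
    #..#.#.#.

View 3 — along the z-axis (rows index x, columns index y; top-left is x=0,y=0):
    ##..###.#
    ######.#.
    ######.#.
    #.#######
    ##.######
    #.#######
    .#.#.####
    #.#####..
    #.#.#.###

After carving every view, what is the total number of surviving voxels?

initial block: 9^3 = 729
  1. axis=1 (XZ plane), |mask|=51  ⇒  voxels=459
  2. axis=0 (YZ plane), |mask|=48  ⇒  voxels=260
  3. axis=2 (XY plane), |mask|=62  ⇒  voxels=197

remaining voxels: 197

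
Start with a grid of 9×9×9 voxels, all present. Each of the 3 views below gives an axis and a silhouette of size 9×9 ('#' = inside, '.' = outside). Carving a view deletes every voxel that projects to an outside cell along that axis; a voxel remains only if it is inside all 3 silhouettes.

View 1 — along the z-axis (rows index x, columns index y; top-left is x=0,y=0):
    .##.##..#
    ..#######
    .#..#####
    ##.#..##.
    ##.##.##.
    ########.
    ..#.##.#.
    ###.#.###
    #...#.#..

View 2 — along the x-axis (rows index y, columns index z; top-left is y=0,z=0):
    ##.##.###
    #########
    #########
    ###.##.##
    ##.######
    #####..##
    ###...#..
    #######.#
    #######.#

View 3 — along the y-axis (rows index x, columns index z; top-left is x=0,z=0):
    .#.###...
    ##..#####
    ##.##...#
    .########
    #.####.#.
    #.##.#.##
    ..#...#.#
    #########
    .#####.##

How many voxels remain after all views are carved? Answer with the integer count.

|visual hull| = 257

start: 9×9×9 = 729 voxels
step 1: project along z, AND mask (51/81) → |grid| = 459
step 2: project along x, AND mask (67/81) → |grid| = 377
step 3: project along y, AND mask (55/81) → |grid| = 257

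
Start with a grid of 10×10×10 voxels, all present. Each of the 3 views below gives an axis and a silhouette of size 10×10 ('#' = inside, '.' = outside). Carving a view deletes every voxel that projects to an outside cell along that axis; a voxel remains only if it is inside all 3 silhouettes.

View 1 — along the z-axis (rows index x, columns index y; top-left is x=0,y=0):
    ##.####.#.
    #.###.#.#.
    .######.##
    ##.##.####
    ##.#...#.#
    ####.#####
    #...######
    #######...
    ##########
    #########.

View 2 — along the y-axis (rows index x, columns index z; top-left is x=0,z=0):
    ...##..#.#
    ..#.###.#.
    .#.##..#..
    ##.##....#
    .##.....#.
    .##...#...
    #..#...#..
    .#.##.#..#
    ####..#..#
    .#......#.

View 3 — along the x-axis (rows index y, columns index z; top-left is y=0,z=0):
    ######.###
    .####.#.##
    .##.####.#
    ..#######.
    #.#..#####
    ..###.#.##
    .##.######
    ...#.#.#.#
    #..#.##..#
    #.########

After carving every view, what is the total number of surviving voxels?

|visual hull| = 206

initial block: 10^3 = 1000
  1. axis=2 (XY plane), |mask|=76  ⇒  voxels=760
  2. axis=1 (XZ plane), |mask|=40  ⇒  voxels=306
  3. axis=0 (YZ plane), |mask|=69  ⇒  voxels=206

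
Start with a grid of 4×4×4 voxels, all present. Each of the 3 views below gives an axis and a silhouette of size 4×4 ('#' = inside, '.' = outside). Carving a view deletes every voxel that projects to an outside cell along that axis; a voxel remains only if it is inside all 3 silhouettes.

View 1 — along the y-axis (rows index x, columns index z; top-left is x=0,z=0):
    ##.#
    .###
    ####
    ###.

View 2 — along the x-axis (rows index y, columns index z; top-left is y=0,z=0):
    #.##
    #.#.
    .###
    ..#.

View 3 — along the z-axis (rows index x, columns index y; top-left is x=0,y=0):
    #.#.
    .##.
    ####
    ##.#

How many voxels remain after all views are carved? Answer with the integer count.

22 voxels

before carving: 64 voxels (4×4×4)
V1 y: intersect with XZ mask (13 set) -- 52 left
V2 x: intersect with YZ mask (9 set) -- 28 left
V3 z: intersect with XY mask (11 set) -- 22 left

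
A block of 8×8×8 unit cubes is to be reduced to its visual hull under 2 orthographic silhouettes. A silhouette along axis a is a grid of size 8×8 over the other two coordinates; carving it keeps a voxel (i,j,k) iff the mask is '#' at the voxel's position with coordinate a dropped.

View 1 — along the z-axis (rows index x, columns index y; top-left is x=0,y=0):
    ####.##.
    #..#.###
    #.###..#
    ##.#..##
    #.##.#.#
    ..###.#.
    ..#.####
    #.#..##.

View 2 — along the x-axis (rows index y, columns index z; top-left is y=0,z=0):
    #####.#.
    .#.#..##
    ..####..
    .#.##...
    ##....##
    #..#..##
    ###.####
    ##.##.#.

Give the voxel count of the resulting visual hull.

before carving: 512 voxels (8×8×8)
step 1: project along z, AND mask (39/64) → |grid| = 312
step 2: project along x, AND mask (37/64) → |grid| = 185

voxel count = 185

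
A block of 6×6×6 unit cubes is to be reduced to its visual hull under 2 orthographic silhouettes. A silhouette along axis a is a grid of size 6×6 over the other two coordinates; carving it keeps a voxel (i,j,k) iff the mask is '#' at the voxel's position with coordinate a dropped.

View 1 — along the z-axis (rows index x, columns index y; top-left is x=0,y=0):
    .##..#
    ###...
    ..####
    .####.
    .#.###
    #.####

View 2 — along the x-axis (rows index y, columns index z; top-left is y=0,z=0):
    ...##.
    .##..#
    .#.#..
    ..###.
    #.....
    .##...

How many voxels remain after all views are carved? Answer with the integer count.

remaining voxels: 50

start: 6×6×6 = 216 voxels
after view 1 [z-axis, 23 of 36 cells solid] → remaining = 138
after view 2 [x-axis, 13 of 36 cells solid] → remaining = 50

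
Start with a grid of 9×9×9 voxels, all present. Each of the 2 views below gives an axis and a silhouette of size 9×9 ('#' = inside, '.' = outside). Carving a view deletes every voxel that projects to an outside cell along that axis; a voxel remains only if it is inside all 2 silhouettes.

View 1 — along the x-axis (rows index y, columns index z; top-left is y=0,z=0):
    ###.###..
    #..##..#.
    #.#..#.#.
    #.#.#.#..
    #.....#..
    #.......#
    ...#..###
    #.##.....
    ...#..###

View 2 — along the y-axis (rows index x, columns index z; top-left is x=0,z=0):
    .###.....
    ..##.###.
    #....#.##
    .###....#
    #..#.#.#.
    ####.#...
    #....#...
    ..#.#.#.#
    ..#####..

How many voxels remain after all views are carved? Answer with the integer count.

voxel count = 133

full grid |V| = 729
[1] x-view keeps 33 columns → grid now 297
[2] y-view keeps 36 columns → grid now 133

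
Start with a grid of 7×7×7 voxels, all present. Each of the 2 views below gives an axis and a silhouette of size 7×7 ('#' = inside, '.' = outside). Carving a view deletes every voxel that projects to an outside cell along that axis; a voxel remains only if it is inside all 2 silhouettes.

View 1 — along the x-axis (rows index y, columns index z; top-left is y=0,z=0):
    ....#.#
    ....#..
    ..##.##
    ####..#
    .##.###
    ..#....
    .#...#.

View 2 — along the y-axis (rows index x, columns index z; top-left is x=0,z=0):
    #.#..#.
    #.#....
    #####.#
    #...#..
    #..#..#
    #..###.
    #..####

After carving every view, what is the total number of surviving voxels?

voxel count = 63

start: 7×7×7 = 343 voxels
[1] x-view keeps 20 columns → grid now 140
[2] y-view keeps 25 columns → grid now 63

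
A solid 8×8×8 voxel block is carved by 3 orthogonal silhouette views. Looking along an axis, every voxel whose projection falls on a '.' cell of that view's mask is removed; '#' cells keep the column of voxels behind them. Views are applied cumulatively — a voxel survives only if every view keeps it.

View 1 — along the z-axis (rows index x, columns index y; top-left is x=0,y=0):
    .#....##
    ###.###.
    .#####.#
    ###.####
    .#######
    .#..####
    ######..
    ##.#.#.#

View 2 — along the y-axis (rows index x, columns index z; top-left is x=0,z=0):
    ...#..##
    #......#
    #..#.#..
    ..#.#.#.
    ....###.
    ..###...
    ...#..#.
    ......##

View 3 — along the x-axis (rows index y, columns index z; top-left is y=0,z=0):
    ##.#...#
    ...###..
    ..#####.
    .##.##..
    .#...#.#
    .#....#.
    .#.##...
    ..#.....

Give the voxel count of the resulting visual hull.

full grid |V| = 512
step 1: project along z, AND mask (45/64) → |grid| = 360
step 2: project along y, AND mask (21/64) → |grid| = 118
step 3: project along x, AND mask (25/64) → |grid| = 40

remaining voxels: 40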